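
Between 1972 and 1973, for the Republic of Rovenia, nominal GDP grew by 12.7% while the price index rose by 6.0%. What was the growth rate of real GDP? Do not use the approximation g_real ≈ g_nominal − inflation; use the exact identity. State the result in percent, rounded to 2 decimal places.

(1 + g_nom) = (1 + g_real)(1 + π), so g_real = 1.1270 / 1.0600 − 1 = 0.06321.

6.32%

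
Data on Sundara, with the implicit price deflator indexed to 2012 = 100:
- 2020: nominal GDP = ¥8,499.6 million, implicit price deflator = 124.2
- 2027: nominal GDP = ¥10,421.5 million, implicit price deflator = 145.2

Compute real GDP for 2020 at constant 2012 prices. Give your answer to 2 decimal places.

¥6,843.48 million

Real GDP = Nominal / (implicit price deflator/100) = 8499.6 / 1.242 = 6843.48.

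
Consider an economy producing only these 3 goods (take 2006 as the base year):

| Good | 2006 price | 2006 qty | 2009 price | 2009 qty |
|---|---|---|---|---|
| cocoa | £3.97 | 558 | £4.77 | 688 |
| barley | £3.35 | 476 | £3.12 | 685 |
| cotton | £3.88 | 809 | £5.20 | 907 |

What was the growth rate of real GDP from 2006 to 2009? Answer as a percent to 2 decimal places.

22.98%

Real GDP 2006 = Nominal GDP 2006 = 3.97·558 + 3.35·476 + 3.88·809 = 6948.78.
Real GDP 2009 (at 2006 prices) = 3.97·688 + 3.35·685 + 3.88·907 = 8545.27.
Real growth = 8545.27/6948.78 − 1 = 0.2298.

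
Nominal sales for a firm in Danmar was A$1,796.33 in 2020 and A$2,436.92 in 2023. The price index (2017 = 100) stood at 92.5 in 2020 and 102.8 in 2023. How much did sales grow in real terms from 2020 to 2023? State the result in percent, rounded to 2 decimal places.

22.07%

Deflate each year: 2020 → 1796.33/0.925 = 1941.98; 2023 → 2436.92/1.028 = 2370.54.
So real sales changed by 2370.54/1941.98 − 1 = 0.2207, i.e. 22.07%.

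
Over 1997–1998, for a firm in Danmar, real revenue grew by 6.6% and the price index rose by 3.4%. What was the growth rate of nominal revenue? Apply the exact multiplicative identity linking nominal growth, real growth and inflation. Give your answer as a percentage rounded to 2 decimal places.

(1 + g_nom) = (1 + g_real)(1 + π) = 1.0660 × 1.0340 = 1.10224.

10.22%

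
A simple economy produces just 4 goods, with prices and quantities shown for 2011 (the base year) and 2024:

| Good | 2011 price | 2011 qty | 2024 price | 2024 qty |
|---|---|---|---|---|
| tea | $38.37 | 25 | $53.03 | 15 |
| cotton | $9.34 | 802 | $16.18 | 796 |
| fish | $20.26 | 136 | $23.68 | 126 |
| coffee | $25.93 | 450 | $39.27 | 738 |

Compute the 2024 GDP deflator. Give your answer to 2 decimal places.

Nominal GDP 2024 = 53.03·15 + 16.18·796 + 23.68·126 + 39.27·738 = 45639.67.
Real GDP 2024 (at 2011 prices) = 38.37·15 + 9.34·796 + 20.26·126 + 25.93·738 = 29699.29.
Deflator = Nominal/Real × 100 = 45639.67/29699.29 × 100 = 153.673.

153.67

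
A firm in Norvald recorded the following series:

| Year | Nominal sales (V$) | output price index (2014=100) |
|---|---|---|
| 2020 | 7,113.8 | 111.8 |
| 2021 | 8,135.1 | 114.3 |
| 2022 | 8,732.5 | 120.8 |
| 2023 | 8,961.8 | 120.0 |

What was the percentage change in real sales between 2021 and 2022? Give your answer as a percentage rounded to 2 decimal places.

Real sales 2021 = 8135.1/1.143 = 7117.32.
Real sales 2022 = 8732.5/1.208 = 7228.89.
Change = 7228.89/7117.32 − 1 = 0.0157.

1.57%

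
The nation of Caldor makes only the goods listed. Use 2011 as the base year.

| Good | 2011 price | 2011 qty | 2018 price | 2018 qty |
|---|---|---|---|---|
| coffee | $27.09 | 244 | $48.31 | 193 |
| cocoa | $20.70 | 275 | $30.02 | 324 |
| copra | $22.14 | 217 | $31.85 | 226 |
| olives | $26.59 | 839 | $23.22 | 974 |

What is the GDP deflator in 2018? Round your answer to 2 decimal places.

Nominal GDP 2018 = 48.31·193 + 30.02·324 + 31.85·226 + 23.22·974 = 48864.69.
Real GDP 2018 (at 2011 prices) = 27.09·193 + 20.70·324 + 22.14·226 + 26.59·974 = 42837.47.
Deflator = Nominal/Real × 100 = 48864.69/42837.47 × 100 = 114.070.

114.07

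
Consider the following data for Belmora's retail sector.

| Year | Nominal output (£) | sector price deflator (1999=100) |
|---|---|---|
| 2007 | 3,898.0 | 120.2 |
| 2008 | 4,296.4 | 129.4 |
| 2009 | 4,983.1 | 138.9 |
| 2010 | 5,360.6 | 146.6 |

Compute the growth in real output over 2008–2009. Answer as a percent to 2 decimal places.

Real output 2008 = 4296.4/1.294 = 3320.25.
Real output 2009 = 4983.1/1.389 = 3587.54.
Change = 3587.54/3320.25 − 1 = 0.0805.

8.05%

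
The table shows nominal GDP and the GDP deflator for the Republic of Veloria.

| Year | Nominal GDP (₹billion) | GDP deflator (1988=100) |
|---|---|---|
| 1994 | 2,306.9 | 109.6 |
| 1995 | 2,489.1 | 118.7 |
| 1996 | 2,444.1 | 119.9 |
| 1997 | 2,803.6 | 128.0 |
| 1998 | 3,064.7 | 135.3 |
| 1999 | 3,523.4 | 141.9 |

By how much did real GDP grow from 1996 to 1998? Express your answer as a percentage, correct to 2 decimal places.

11.12%

Real GDP 1996 = 2444.1/1.199 = 2038.45.
Real GDP 1998 = 3064.7/1.353 = 2265.11.
Change = 2265.11/2038.45 − 1 = 0.1112.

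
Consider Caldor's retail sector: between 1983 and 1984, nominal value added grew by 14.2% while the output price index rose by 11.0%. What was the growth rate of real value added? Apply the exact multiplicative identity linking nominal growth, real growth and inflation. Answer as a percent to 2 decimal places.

(1 + g_nom) = (1 + g_real)(1 + π), so g_real = 1.1420 / 1.1100 − 1 = 0.02883.

2.88%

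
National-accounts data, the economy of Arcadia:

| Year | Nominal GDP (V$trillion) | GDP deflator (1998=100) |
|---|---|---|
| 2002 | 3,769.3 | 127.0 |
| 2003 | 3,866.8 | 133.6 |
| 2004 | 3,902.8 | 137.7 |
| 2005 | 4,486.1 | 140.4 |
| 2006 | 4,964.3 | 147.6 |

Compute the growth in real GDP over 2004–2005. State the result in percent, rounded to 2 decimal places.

Real GDP 2004 = 3902.8/1.377 = 2834.28.
Real GDP 2005 = 4486.1/1.404 = 3195.23.
Change = 3195.23/2834.28 − 1 = 0.1274.

12.74%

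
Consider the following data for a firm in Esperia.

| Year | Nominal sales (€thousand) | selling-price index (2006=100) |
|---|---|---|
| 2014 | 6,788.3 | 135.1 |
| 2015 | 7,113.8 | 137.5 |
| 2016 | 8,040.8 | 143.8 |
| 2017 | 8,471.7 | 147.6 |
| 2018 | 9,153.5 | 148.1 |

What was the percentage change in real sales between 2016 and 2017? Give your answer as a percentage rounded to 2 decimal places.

2.65%

Real sales 2016 = 8040.8/1.438 = 5591.66.
Real sales 2017 = 8471.7/1.476 = 5739.63.
Change = 5739.63/5591.66 − 1 = 0.0265.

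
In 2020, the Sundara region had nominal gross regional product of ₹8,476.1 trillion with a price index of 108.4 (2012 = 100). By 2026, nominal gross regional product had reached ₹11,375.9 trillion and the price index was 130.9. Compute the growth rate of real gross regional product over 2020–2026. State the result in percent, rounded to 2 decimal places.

11.14%

Real gross regional product 2020 = 8476.1 / 1.084 = 7819.28.
Real gross regional product 2026 = 11375.9 / 1.309 = 8690.53.
Real growth = 8690.53 / 7819.28 − 1 = 0.1114.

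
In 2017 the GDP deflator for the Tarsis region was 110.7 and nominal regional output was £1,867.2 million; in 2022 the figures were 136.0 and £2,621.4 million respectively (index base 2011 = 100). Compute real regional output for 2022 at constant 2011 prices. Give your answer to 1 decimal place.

£1,927.5 million

Real regional output = Nominal / (GDP deflator/100) = 2621.4 / 1.360 = 1927.50.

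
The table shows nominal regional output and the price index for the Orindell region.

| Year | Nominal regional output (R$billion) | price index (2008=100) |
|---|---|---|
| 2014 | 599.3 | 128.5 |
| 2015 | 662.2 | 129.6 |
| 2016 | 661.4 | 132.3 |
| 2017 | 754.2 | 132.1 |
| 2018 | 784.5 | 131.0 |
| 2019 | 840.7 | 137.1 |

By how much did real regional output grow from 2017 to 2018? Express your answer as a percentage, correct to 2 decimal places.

Real regional output 2017 = 754.2/1.321 = 570.93.
Real regional output 2018 = 784.5/1.310 = 598.85.
Change = 598.85/570.93 − 1 = 0.0489.

4.89%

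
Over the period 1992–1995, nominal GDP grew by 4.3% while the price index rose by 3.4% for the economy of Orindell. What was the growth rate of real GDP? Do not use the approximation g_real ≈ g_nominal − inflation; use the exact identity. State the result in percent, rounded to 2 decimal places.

(1 + g_nom) = (1 + g_real)(1 + π), so g_real = 1.0430 / 1.0340 − 1 = 0.00870.

0.87%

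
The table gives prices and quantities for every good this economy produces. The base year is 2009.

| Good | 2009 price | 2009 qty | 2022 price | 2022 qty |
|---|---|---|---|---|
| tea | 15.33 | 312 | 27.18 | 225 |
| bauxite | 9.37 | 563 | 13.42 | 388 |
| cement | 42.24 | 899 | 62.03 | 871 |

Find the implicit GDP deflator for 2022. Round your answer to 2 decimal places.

148.94

Nominal GDP 2022 = 27.18·225 + 13.42·388 + 62.03·871 = 65350.59.
Real GDP 2022 (at 2009 prices) = 15.33·225 + 9.37·388 + 42.24·871 = 43875.85.
Deflator = Nominal/Real × 100 = 65350.59/43875.85 × 100 = 148.944.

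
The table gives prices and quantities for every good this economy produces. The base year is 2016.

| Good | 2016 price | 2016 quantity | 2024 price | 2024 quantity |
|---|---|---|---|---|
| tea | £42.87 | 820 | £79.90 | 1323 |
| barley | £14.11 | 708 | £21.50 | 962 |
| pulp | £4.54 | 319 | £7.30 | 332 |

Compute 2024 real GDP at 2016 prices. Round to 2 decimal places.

Real GDP 2024 = Σ (p_2016 × q_2024) = 42.87·1323 + 14.11·962 + 4.54·332 = 71798.11.

£71798.11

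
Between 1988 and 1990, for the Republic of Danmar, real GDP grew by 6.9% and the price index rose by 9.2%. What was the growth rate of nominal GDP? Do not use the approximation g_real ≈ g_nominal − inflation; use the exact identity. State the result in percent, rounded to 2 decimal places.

16.73%

(1 + g_nom) = (1 + g_real)(1 + π) = 1.0690 × 1.0920 = 1.16735.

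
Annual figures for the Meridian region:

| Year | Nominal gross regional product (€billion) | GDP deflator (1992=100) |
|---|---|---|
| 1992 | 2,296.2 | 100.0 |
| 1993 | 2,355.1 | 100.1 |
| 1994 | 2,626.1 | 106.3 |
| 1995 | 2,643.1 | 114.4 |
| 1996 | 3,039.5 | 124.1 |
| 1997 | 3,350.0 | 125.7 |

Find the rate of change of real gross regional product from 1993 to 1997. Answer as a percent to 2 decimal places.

13.28%

Real gross regional product 1993 = 2355.1/1.001 = 2352.75.
Real gross regional product 1997 = 3350.0/1.257 = 2665.08.
Change = 2665.08/2352.75 − 1 = 0.1328.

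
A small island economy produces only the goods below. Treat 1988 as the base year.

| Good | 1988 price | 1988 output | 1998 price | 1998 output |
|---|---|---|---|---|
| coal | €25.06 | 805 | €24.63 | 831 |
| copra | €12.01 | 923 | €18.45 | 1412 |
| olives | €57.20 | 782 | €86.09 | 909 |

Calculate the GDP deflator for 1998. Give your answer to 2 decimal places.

138.98

Nominal GDP 1998 = 24.63·831 + 18.45·1412 + 86.09·909 = 124774.74.
Real GDP 1998 (at 1988 prices) = 25.06·831 + 12.01·1412 + 57.20·909 = 89777.78.
Deflator = Nominal/Real × 100 = 124774.74/89777.78 × 100 = 138.982.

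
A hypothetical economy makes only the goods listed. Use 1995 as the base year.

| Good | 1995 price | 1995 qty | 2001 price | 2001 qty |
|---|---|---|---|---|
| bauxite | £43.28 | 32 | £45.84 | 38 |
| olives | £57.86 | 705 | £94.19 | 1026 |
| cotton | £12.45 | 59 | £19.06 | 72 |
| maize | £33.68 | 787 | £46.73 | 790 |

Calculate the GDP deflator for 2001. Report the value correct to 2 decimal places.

154.41

Nominal GDP 2001 = 45.84·38 + 94.19·1026 + 19.06·72 + 46.73·790 = 136669.88.
Real GDP 2001 (at 1995 prices) = 43.28·38 + 57.86·1026 + 12.45·72 + 33.68·790 = 88512.60.
Deflator = Nominal/Real × 100 = 136669.88/88512.60 × 100 = 154.407.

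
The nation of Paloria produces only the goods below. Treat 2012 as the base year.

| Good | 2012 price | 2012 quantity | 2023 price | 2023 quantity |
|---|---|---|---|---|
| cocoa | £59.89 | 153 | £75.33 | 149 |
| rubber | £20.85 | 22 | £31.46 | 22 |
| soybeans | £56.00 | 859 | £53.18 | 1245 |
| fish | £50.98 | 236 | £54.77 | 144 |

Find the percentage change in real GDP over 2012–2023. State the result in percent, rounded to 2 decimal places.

23.92%

Real GDP 2012 = Nominal GDP 2012 = 59.89·153 + 20.85·22 + 56.00·859 + 50.98·236 = 69757.15.
Real GDP 2023 (at 2012 prices) = 59.89·149 + 20.85·22 + 56.00·1245 + 50.98·144 = 86443.43.
Real growth = 86443.43/69757.15 − 1 = 0.2392.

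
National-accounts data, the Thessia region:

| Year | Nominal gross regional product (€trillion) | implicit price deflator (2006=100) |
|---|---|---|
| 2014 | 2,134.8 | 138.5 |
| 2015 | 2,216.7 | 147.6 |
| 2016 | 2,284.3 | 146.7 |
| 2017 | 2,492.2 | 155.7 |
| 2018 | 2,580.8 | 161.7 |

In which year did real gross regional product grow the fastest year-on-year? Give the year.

2015: real = 2216.7/1.476 = 1501.83; growth vs 2014 (1541.37) = -2.57%.
2016: real = 2284.3/1.467 = 1557.12; growth vs 2015 (1501.83) = 3.68%.
2017: real = 2492.2/1.557 = 1600.64; growth vs 2016 (1557.12) = 2.79%.
2018: real = 2580.8/1.617 = 1596.04; growth vs 2017 (1600.64) = -0.29%.

2016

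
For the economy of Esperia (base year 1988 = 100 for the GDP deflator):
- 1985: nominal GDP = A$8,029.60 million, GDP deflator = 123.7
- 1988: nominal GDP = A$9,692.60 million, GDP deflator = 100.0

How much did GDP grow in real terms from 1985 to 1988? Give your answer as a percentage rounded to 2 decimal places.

Deflate each year: 1985 → 8029.60/1.237 = 6491.19; 1988 → 9692.60/1.000 = 9692.60.
So real GDP changed by 9692.60/6491.19 − 1 = 0.4932, i.e. 49.32%.

49.32%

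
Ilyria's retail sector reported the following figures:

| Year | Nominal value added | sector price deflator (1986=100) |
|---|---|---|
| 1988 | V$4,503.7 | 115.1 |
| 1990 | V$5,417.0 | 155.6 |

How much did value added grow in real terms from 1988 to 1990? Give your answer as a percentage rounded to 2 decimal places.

Deflate each year: 1988 → 4503.7/1.151 = 3912.86; 1990 → 5417.0/1.556 = 3481.36.
So real value added changed by 3481.36/3912.86 − 1 = -0.1103, i.e. -11.03%.

-11.03%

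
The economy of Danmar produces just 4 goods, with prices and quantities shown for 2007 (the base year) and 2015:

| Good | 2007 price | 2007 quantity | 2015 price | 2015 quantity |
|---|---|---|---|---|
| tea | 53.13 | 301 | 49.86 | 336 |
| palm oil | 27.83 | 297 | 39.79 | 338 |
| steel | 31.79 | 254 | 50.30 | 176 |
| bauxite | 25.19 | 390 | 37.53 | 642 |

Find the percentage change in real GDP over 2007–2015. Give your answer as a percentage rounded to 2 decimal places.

16.29%

Real GDP 2007 = Nominal GDP 2007 = 53.13·301 + 27.83·297 + 31.79·254 + 25.19·390 = 42156.40.
Real GDP 2015 (at 2007 prices) = 53.13·336 + 27.83·338 + 31.79·176 + 25.19·642 = 49025.24.
Real growth = 49025.24/42156.40 − 1 = 0.1629.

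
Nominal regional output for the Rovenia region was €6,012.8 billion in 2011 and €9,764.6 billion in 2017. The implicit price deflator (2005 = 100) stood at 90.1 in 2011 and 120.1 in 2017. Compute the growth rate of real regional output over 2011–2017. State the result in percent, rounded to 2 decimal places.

Real regional output 2011 = 6012.8 / 0.901 = 6673.47.
Real regional output 2017 = 9764.6 / 1.201 = 8130.39.
Real growth = 8130.39 / 6673.47 − 1 = 0.2183.

21.83%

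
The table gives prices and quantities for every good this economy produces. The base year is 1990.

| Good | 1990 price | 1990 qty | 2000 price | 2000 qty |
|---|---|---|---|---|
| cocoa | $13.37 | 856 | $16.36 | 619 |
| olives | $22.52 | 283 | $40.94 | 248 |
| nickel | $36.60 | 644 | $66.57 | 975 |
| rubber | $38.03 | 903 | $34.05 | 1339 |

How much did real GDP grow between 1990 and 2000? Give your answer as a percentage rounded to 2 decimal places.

Real GDP 1990 = Nominal GDP 1990 = 13.37·856 + 22.52·283 + 36.60·644 + 38.03·903 = 75729.37.
Real GDP 2000 (at 1990 prices) = 13.37·619 + 22.52·248 + 36.60·975 + 38.03·1339 = 100468.16.
Real growth = 100468.16/75729.37 − 1 = 0.3267.

32.67%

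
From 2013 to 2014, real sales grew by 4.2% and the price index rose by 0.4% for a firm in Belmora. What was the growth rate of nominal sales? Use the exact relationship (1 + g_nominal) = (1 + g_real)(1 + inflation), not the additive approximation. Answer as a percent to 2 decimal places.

(1 + g_nom) = (1 + g_real)(1 + π) = 1.0420 × 1.0040 = 1.04617.

4.62%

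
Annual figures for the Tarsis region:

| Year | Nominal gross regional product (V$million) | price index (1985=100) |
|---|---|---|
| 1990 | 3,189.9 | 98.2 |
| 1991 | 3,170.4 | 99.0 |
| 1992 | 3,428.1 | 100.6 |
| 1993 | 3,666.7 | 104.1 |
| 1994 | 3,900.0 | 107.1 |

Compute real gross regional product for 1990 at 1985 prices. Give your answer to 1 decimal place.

V$3,248.4 million

Real gross regional product 1990 = 3189.9 / 0.982 = 3248.37.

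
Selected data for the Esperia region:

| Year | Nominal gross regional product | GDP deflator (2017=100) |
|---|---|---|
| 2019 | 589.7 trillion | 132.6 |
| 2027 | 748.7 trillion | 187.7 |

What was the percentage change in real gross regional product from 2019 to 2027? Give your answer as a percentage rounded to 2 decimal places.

-10.31%

Real gross regional product 2019 = 589.7 / 1.326 = 444.72.
Real gross regional product 2027 = 748.7 / 1.877 = 398.88.
Real growth = 398.88 / 444.72 − 1 = -0.1031.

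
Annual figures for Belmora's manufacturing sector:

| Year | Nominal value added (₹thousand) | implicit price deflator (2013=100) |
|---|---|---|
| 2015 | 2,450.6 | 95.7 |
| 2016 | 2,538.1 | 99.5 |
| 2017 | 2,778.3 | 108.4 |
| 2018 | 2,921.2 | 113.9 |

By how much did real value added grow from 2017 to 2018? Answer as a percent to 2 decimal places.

Real value added 2017 = 2778.3/1.084 = 2563.01.
Real value added 2018 = 2921.2/1.139 = 2564.71.
Change = 2564.71/2563.01 − 1 = 0.0007.

0.07%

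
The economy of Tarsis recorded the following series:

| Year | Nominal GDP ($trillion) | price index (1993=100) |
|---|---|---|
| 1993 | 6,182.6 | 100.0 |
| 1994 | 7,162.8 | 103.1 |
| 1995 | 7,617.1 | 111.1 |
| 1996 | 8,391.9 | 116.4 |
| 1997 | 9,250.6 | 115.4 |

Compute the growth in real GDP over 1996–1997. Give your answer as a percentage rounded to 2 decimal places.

11.19%

Real GDP 1996 = 8391.9/1.164 = 7209.54.
Real GDP 1997 = 9250.6/1.154 = 8016.12.
Change = 8016.12/7209.54 − 1 = 0.1119.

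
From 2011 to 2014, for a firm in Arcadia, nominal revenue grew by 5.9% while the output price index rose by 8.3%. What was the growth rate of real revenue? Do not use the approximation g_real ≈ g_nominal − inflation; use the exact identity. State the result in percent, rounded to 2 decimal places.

(1 + g_nom) = (1 + g_real)(1 + π), so g_real = 1.0590 / 1.0830 − 1 = -0.02216.

-2.22%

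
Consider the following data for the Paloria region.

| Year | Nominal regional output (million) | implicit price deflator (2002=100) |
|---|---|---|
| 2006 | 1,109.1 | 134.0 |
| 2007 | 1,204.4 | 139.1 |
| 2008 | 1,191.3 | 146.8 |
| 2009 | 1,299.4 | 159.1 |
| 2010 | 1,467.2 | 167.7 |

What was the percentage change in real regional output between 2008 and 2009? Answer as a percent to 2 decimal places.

0.64%

Real regional output 2008 = 1191.3/1.468 = 811.51.
Real regional output 2009 = 1299.4/1.591 = 816.72.
Change = 816.72/811.51 − 1 = 0.0064.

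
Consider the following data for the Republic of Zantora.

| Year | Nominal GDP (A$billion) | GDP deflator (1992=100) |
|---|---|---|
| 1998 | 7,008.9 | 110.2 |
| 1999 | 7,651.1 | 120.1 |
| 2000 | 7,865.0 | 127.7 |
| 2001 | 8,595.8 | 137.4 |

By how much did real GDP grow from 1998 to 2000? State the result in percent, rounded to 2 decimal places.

-3.16%

Real GDP 1998 = 7008.9/1.102 = 6360.16.
Real GDP 2000 = 7865.0/1.277 = 6158.97.
Change = 6158.97/6360.16 − 1 = -0.0316.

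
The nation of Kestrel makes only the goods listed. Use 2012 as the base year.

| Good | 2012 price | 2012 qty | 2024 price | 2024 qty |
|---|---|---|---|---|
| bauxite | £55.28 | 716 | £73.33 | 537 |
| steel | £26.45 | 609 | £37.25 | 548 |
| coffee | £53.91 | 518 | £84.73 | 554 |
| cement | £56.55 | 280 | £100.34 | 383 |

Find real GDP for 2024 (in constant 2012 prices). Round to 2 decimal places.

Real GDP 2024 = Σ (p_2012 × q_2024) = 55.28·537 + 26.45·548 + 53.91·554 + 56.55·383 = 95704.75.

£95704.75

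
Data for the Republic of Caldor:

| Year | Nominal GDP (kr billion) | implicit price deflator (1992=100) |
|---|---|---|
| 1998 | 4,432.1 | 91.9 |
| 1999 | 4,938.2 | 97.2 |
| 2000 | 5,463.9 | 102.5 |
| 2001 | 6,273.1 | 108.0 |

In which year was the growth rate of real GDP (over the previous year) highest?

2001

1999: real = 4938.2/0.972 = 5080.45; growth vs 1998 (4822.74) = 5.34%.
2000: real = 5463.9/1.025 = 5330.63; growth vs 1999 (5080.45) = 4.92%.
2001: real = 6273.1/1.080 = 5808.43; growth vs 2000 (5330.63) = 8.96%.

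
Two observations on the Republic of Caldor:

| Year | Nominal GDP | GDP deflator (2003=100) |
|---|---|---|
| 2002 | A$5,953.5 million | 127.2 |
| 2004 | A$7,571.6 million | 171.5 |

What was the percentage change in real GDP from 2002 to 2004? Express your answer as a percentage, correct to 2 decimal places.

-5.67%

Deflate each year: 2002 → 5953.5/1.272 = 4680.42; 2004 → 7571.6/1.715 = 4414.93.
So real GDP changed by 4414.93/4680.42 − 1 = -0.0567, i.e. -5.67%.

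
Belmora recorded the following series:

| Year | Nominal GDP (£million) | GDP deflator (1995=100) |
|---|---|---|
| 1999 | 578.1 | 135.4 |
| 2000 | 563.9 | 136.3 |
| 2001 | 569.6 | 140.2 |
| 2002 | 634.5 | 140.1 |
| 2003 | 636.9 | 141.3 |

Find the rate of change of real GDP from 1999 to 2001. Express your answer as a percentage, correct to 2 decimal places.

-4.84%

Real GDP 1999 = 578.1/1.354 = 426.96.
Real GDP 2001 = 569.6/1.402 = 406.28.
Change = 406.28/426.96 − 1 = -0.0484.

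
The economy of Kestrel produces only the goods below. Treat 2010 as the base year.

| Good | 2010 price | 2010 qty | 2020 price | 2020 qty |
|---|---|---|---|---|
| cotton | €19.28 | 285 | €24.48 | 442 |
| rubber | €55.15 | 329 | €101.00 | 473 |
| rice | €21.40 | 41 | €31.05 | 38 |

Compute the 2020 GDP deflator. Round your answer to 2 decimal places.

168.75

Nominal GDP 2020 = 24.48·442 + 101.00·473 + 31.05·38 = 59773.06.
Real GDP 2020 (at 2010 prices) = 19.28·442 + 55.15·473 + 21.40·38 = 35420.91.
Deflator = Nominal/Real × 100 = 59773.06/35420.91 × 100 = 168.751.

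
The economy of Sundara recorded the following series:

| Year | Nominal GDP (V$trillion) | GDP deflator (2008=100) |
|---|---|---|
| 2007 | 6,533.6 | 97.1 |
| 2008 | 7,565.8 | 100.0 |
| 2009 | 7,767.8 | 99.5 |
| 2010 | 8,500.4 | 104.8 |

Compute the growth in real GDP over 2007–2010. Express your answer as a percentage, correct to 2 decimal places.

Real GDP 2007 = 6533.6/0.971 = 6728.73.
Real GDP 2010 = 8500.4/1.048 = 8111.07.
Change = 8111.07/6728.73 − 1 = 0.2054.

20.54%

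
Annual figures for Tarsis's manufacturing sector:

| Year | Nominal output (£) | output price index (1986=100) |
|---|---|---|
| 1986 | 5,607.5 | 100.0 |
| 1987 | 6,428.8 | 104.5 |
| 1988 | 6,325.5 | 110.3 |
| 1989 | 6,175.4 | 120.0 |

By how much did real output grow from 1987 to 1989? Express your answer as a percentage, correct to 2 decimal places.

Real output 1987 = 6428.8/1.045 = 6151.96.
Real output 1989 = 6175.4/1.200 = 5146.17.
Change = 5146.17/6151.96 − 1 = -0.1635.

-16.35%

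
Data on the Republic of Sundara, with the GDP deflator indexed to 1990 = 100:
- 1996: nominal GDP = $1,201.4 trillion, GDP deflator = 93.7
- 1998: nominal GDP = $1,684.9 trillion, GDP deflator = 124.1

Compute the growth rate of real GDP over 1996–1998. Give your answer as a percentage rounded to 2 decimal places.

Deflate each year: 1996 → 1201.4/0.937 = 1282.18; 1998 → 1684.9/1.241 = 1357.70.
So real GDP changed by 1357.70/1282.18 − 1 = 0.0589, i.e. 5.89%.

5.89%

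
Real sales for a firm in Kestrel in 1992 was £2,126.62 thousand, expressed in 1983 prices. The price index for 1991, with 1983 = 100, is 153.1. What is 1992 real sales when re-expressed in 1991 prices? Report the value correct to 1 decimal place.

£3,255.9 thousand

Real sales in 1991 prices = Real sales in 1983 prices × (P_1991/P_1983) = 2126.62 × 1.531 = 3255.86.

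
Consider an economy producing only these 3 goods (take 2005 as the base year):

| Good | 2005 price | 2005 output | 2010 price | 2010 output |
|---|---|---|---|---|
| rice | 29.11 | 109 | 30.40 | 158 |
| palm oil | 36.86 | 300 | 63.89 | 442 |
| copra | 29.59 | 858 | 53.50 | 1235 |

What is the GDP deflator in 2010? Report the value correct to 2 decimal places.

172.57

Nominal GDP 2010 = 30.40·158 + 63.89·442 + 53.50·1235 = 99115.08.
Real GDP 2010 (at 2005 prices) = 29.11·158 + 36.86·442 + 29.59·1235 = 57435.15.
Deflator = Nominal/Real × 100 = 99115.08/57435.15 × 100 = 172.569.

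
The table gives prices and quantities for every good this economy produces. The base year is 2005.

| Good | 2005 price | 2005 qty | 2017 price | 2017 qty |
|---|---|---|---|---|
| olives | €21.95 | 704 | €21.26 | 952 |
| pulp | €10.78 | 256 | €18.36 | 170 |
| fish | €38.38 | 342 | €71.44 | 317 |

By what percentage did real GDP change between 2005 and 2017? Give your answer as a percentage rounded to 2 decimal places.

Real GDP 2005 = Nominal GDP 2005 = 21.95·704 + 10.78·256 + 38.38·342 = 31338.44.
Real GDP 2017 (at 2005 prices) = 21.95·952 + 10.78·170 + 38.38·317 = 34895.46.
Real growth = 34895.46/31338.44 − 1 = 0.1135.

11.35%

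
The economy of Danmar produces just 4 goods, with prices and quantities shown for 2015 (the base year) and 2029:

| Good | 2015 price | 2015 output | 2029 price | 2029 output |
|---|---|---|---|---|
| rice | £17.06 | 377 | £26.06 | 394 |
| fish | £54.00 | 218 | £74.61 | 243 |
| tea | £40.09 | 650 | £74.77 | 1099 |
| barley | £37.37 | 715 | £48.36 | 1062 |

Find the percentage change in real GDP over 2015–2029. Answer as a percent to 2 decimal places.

45.94%

Real GDP 2015 = Nominal GDP 2015 = 17.06·377 + 54.00·218 + 40.09·650 + 37.37·715 = 70981.67.
Real GDP 2029 (at 2015 prices) = 17.06·394 + 54.00·243 + 40.09·1099 + 37.37·1062 = 103589.49.
Real growth = 103589.49/70981.67 − 1 = 0.4594.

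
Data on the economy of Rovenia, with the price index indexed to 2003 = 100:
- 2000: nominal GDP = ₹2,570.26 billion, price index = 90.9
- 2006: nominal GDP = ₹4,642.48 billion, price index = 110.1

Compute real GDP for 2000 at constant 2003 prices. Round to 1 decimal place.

₹2,827.6 billion

Real GDP = Nominal / (price index/100) = 2570.26 / 0.909 = 2827.57.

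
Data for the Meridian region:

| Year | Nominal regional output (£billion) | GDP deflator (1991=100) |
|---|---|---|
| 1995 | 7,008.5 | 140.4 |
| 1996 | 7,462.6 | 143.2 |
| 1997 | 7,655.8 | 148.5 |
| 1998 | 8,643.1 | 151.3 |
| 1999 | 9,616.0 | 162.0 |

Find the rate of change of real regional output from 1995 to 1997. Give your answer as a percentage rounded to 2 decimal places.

Real regional output 1995 = 7008.5/1.404 = 4991.81.
Real regional output 1997 = 7655.8/1.485 = 5155.42.
Change = 5155.42/4991.81 − 1 = 0.0328.

3.28%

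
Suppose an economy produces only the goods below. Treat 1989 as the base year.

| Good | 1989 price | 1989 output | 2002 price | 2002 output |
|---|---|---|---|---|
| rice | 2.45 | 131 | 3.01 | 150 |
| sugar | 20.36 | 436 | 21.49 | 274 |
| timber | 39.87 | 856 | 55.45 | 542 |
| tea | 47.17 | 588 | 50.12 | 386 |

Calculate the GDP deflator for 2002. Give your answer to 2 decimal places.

Nominal GDP 2002 = 3.01·150 + 21.49·274 + 55.45·542 + 50.12·386 = 55739.98.
Real GDP 2002 (at 1989 prices) = 2.45·150 + 20.36·274 + 39.87·542 + 47.17·386 = 45763.30.
Deflator = Nominal/Real × 100 = 55739.98/45763.30 × 100 = 121.801.

121.80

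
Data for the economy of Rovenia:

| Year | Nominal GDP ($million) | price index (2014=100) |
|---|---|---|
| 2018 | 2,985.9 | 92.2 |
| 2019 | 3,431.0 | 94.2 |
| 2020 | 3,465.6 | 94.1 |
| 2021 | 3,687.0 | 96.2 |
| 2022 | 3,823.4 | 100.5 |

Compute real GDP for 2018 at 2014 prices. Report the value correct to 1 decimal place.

$3,238.5 million

Real GDP 2018 = 2985.9 / 0.922 = 3238.50.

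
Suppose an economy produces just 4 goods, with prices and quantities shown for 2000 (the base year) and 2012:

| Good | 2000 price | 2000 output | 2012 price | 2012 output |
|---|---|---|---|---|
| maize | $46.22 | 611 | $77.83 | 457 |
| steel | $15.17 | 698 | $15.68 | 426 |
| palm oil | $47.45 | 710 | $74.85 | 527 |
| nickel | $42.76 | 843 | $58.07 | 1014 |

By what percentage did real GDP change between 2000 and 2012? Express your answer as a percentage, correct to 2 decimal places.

Real GDP 2000 = Nominal GDP 2000 = 46.22·611 + 15.17·698 + 47.45·710 + 42.76·843 = 108565.26.
Real GDP 2012 (at 2000 prices) = 46.22·457 + 15.17·426 + 47.45·527 + 42.76·1014 = 95949.75.
Real growth = 95949.75/108565.26 − 1 = -0.1162.

-11.62%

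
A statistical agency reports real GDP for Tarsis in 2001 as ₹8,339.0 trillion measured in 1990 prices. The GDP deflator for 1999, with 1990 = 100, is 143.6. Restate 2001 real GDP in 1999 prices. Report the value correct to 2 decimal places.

₹11,974.80 trillion

Real GDP in 1999 prices = Real GDP in 1990 prices × (P_1999/P_1990) = 8339.0 × 1.436 = 11974.80.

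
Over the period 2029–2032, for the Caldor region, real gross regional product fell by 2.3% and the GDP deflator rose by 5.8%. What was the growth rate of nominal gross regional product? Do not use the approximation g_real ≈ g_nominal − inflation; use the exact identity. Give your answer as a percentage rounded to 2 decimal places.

(1 + g_nom) = (1 + g_real)(1 + π) = 0.9770 × 1.0580 = 1.03367.

3.37%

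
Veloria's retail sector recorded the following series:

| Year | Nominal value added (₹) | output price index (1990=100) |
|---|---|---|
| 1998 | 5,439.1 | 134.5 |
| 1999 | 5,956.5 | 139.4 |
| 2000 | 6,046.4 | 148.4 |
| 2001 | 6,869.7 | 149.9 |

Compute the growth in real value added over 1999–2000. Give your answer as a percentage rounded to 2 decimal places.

-4.65%

Real value added 1999 = 5956.5/1.394 = 4272.96.
Real value added 2000 = 6046.4/1.484 = 4074.39.
Change = 4074.39/4272.96 − 1 = -0.0465.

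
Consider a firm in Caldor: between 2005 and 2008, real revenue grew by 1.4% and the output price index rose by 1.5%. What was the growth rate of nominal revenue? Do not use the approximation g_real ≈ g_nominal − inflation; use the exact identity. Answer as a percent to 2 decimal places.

2.92%

(1 + g_nom) = (1 + g_real)(1 + π) = 1.0140 × 1.0150 = 1.02921.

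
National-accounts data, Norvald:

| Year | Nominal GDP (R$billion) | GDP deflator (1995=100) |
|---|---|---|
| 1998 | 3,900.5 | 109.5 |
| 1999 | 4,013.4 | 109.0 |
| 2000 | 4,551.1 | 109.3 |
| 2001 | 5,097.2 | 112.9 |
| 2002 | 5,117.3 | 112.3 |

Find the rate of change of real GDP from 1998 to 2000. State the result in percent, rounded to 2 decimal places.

16.89%

Real GDP 1998 = 3900.5/1.095 = 3562.10.
Real GDP 2000 = 4551.1/1.093 = 4163.86.
Change = 4163.86/3562.10 − 1 = 0.1689.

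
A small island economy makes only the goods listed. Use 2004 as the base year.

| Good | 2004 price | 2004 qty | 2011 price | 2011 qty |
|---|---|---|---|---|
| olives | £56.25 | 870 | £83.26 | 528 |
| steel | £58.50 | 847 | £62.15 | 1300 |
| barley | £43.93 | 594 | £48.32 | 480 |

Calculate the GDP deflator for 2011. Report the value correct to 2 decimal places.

116.65

Nominal GDP 2011 = 83.26·528 + 62.15·1300 + 48.32·480 = 147949.88.
Real GDP 2011 (at 2004 prices) = 56.25·528 + 58.50·1300 + 43.93·480 = 126836.40.
Deflator = Nominal/Real × 100 = 147949.88/126836.40 × 100 = 116.646.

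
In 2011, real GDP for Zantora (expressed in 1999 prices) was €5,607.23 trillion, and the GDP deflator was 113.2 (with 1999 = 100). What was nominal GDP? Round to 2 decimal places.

Nominal GDP = Real × (GDP deflator/100) = 5607.23 × 1.132 = 6347.38.

€6,347.38 trillion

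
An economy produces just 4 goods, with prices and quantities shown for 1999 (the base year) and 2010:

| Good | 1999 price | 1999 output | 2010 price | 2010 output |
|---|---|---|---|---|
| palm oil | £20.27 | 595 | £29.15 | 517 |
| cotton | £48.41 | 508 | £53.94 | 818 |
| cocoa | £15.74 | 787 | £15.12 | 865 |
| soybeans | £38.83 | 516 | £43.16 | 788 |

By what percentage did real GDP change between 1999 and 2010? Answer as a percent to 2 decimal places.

36.50%

Real GDP 1999 = Nominal GDP 1999 = 20.27·595 + 48.41·508 + 15.74·787 + 38.83·516 = 69076.59.
Real GDP 2010 (at 1999 prices) = 20.27·517 + 48.41·818 + 15.74·865 + 38.83·788 = 94292.11.
Real growth = 94292.11/69076.59 − 1 = 0.3650.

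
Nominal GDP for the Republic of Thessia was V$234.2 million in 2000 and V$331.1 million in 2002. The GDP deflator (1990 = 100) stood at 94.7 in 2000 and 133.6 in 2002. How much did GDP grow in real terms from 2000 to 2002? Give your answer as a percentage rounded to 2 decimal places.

Real GDP 2000 = 234.2 / 0.947 = 247.31.
Real GDP 2002 = 331.1 / 1.336 = 247.83.
Real growth = 247.83 / 247.31 − 1 = 0.0021.

0.21%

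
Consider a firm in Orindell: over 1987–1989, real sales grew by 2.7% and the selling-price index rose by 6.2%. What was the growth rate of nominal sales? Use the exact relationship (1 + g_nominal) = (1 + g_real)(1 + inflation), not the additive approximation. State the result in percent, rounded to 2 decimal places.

(1 + g_nom) = (1 + g_real)(1 + π) = 1.0270 × 1.0620 = 1.09067.

9.07%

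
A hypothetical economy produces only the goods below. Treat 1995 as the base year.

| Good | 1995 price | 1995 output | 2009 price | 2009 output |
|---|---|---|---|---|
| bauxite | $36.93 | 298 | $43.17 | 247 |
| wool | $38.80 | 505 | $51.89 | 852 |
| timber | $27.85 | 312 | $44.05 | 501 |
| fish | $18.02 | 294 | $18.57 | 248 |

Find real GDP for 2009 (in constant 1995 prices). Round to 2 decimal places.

Real GDP 2009 = Σ (p_1995 × q_2009) = 36.93·247 + 38.80·852 + 27.85·501 + 18.02·248 = 60601.12.

$60601.12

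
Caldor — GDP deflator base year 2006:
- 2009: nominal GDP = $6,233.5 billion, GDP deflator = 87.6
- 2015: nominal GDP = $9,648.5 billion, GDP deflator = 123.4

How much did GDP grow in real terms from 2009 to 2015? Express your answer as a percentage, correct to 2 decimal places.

Real GDP 2009 = 6233.5 / 0.876 = 7115.87.
Real GDP 2015 = 9648.5 / 1.234 = 7818.88.
Real growth = 7818.88 / 7115.87 − 1 = 0.0988.

9.88%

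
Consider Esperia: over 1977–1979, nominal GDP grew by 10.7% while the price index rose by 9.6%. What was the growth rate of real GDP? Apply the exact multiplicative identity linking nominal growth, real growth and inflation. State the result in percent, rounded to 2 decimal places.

(1 + g_nom) = (1 + g_real)(1 + π), so g_real = 1.1070 / 1.0960 − 1 = 0.01004.

1.00%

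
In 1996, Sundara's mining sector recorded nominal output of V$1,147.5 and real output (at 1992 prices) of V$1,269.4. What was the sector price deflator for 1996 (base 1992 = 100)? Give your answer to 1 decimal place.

sector price deflator = (Nominal / Real) × 100 = 1147.5 / 1269.4 × 100 = 90.40.

90.4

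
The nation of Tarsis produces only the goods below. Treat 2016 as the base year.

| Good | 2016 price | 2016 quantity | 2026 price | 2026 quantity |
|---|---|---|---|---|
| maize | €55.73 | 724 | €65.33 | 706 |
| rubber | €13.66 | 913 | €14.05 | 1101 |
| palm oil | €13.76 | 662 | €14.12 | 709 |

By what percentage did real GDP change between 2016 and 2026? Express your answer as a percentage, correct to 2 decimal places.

Real GDP 2016 = Nominal GDP 2016 = 55.73·724 + 13.66·913 + 13.76·662 = 61929.22.
Real GDP 2026 (at 2016 prices) = 55.73·706 + 13.66·1101 + 13.76·709 = 64140.88.
Real growth = 64140.88/61929.22 − 1 = 0.0357.

3.57%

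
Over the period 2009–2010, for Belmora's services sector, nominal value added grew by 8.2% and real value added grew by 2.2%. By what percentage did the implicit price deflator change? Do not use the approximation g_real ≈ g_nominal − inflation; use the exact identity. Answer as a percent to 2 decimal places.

5.87%

(1 + g_nom) = (1 + g_real)(1 + π), so π = 1.0820 / 1.0220 − 1 = 0.05871.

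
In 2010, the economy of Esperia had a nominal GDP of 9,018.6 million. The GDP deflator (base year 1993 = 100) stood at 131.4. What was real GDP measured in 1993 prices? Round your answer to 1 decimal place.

6,863.5 million

Real GDP = Nominal / (GDP deflator/100) = 9018.6 / 1.314 = 6863.47.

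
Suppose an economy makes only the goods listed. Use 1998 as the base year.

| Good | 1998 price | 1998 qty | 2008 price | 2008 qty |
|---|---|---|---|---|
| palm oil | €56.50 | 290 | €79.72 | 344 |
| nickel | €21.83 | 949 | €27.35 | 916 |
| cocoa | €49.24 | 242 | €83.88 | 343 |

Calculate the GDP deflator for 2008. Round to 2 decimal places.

144.26

Nominal GDP 2008 = 79.72·344 + 27.35·916 + 83.88·343 = 81247.12.
Real GDP 2008 (at 1998 prices) = 56.50·344 + 21.83·916 + 49.24·343 = 56321.60.
Deflator = Nominal/Real × 100 = 81247.12/56321.60 × 100 = 144.256.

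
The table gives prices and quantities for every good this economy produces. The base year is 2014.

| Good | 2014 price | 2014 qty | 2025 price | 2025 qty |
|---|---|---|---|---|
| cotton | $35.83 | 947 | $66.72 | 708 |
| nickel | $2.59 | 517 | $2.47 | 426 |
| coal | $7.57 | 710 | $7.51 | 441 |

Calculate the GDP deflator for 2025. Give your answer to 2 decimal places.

173.11

Nominal GDP 2025 = 66.72·708 + 2.47·426 + 7.51·441 = 51601.89.
Real GDP 2025 (at 2014 prices) = 35.83·708 + 2.59·426 + 7.57·441 = 29809.35.
Deflator = Nominal/Real × 100 = 51601.89/29809.35 × 100 = 173.106.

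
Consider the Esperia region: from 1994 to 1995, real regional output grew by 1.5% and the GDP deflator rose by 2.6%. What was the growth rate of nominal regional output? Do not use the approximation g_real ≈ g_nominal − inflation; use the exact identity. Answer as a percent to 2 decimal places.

4.14%

(1 + g_nom) = (1 + g_real)(1 + π) = 1.0150 × 1.0260 = 1.04139.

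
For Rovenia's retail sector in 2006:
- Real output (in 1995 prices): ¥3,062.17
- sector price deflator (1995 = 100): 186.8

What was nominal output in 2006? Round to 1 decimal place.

¥5,720.1

Nominal output = Real × (sector price deflator/100) = 3062.17 × 1.868 = 5720.13.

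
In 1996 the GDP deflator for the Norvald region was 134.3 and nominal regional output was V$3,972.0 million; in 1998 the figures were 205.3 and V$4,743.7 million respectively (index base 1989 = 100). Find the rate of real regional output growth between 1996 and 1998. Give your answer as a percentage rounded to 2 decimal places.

-21.87%

Real regional output 1996 = 3972.0 / 1.343 = 2957.56.
Real regional output 1998 = 4743.7 / 2.053 = 2310.62.
Real growth = 2310.62 / 2957.56 − 1 = -0.2187.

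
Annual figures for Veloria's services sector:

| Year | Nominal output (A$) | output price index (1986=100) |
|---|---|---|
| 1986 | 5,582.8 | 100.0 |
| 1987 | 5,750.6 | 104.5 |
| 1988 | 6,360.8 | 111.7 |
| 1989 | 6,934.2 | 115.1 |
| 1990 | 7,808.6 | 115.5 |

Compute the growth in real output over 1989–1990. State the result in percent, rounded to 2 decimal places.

Real output 1989 = 6934.2/1.151 = 6024.50.
Real output 1990 = 7808.6/1.155 = 6760.69.
Change = 6760.69/6024.50 − 1 = 0.1222.

12.22%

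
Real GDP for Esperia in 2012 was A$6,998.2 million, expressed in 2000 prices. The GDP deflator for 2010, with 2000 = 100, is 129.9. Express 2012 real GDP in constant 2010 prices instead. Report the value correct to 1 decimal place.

A$9,090.7 million

Real GDP in 2010 prices = Real GDP in 2000 prices × (P_2010/P_2000) = 6998.2 × 1.299 = 9090.66.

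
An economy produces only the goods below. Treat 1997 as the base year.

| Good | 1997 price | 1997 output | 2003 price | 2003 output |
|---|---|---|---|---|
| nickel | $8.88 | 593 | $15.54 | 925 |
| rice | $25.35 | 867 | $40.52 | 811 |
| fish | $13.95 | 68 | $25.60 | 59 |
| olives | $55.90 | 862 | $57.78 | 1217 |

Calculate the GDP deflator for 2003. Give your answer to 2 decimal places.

121.96

Nominal GDP 2003 = 15.54·925 + 40.52·811 + 25.60·59 + 57.78·1217 = 119064.88.
Real GDP 2003 (at 1997 prices) = 8.88·925 + 25.35·811 + 13.95·59 + 55.90·1217 = 97626.20.
Deflator = Nominal/Real × 100 = 119064.88/97626.20 × 100 = 121.960.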